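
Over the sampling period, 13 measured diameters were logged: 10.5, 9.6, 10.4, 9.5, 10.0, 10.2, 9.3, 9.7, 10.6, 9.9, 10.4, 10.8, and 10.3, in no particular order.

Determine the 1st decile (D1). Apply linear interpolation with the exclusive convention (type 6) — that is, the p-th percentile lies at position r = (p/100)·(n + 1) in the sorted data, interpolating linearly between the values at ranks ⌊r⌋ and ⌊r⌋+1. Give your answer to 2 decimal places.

Sorted: 9.3, 9.5, 9.6, 9.7, 9.9, 10.0, 10.2, 10.3, 10.4, 10.4, 10.5, 10.6, 10.8.
n = 13.
r = (10/100)·(13 + 1) = 1.4.
Rank 1 is 9.3 and rank 2 is 9.5.
Interpolate: 9.3 + 0.4·(9.5 − 9.3) = 9.3 + 0.4·0.2 = 9.38.

9.38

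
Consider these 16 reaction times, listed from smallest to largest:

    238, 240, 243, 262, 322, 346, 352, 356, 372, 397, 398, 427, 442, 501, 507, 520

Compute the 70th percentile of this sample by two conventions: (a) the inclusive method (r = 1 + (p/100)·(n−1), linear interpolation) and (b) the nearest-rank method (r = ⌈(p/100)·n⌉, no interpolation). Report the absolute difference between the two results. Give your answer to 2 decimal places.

n = 16.
(a) r = 11.5; between ranks 11 (398) and 12 (427): 412.5.
(b) the nearest-rank method: rank 12 → 427.
|412.5 − 427| = 14.5.

14.50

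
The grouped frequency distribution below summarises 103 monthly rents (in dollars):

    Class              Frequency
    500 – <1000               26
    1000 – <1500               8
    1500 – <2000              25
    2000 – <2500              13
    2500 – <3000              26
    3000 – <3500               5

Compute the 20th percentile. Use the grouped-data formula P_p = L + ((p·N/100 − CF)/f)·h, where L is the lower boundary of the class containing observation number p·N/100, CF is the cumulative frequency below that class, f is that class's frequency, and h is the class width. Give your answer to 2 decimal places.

896.15

N = 103; target position k = 20/100 · 103 = 20.6.
Cumulative frequencies: 26, 34, 59, 72, 98, 103.
Observation 20.6 falls in the class 500 – <1000.
L = 500, CF = 0, f = 26, h = 500.
P20 = 500 + ((20.6 − 0)/26)·500 = 500 + 396.154 = 896.154.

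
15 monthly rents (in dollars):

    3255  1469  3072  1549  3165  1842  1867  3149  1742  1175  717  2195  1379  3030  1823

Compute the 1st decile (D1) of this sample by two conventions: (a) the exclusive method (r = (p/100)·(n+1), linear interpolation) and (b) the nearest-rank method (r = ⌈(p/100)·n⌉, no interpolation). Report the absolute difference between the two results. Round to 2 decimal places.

Sorted: 717, 1175, 1379, 1469, 1549, 1742, 1823, 1842, 1867, 2195, 3030, 3072, 3149, 3165, 3255.
n = 15.
(a) r = 1.6; between ranks 1 (717) and 2 (1175): 991.8.
(b) the nearest-rank method: rank 2 → 1175.
|991.8 − 1175| = 183.2.

183.20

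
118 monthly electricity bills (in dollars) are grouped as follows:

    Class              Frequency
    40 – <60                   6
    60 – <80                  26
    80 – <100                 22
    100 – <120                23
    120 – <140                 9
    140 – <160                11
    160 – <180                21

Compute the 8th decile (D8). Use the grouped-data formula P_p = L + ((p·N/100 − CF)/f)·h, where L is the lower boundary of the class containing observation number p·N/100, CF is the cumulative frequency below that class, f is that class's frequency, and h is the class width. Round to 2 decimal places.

N = 118; target position k = 80/100 · 118 = 94.4.
Cumulative frequencies: 6, 32, 54, 77, 86, 97, 118.
Observation 94.4 falls in the class 140 – <160.
L = 140, CF = 86, f = 11, h = 20.
P80 = 140 + ((94.4 − 86)/11)·20 = 140 + 15.2727 = 155.273.

155.27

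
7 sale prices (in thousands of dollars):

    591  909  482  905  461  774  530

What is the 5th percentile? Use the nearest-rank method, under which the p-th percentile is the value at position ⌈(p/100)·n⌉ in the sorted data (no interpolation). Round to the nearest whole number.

Sorted: 461, 482, 530, 591, 774, 905, 909.
n = 7.
Position = ⌈5/100 · 7⌉ = ⌈0.35⌉ = 1.
The value at rank 1 is 461.

461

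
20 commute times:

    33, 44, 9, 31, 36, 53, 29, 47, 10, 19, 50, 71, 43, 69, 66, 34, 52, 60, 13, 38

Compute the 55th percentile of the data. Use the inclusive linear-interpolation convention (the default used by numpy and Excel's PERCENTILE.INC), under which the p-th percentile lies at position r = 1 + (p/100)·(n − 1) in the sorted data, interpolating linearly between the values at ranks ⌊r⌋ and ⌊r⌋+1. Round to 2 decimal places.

Sorted: 9, 10, 13, 19, 29, 31, 33, 34, 36, 38, 43, 44, 47, 50, 52, 53, 60, 66, 69, 71.
n = 20.
r = 1 + (55/100)·(20 − 1) = 1 + 10.45 = 11.45.
Rank 11 is 43 and rank 12 is 44.
Interpolate: 43 + 0.45·(44 − 43) = 43 + 0.45·1 = 43.45.

43.45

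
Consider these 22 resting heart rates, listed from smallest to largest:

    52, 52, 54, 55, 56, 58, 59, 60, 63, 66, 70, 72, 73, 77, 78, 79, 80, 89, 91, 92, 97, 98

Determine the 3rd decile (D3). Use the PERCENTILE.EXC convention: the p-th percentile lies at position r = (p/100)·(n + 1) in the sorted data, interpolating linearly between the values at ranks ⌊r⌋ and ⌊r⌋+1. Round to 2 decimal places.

n = 22.
r = (30/100)·(22 + 1) = 6.9.
Rank 6 is 58 and rank 7 is 59.
Interpolate: 58 + 0.9·(59 − 58) = 58 + 0.9·1 = 58.9.

58.90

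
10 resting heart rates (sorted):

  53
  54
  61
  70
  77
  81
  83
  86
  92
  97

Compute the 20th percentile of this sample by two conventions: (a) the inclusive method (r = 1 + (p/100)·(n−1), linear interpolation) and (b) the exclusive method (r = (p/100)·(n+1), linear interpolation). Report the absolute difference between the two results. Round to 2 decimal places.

4.20

n = 10.
(a) r = 2.8; between ranks 2 (54) and 3 (61): 59.6.
(b) r = 2.2; between ranks 2 (54) and 3 (61): 55.4.
|59.6 − 55.4| = 4.2.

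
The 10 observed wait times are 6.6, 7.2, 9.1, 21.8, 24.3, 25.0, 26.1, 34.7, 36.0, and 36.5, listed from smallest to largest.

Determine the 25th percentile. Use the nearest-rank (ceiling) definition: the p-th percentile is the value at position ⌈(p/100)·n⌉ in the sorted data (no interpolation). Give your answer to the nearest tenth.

9.1

n = 10.
Position = ⌈25/100 · 10⌉ = ⌈2.5⌉ = 3.
The value at rank 3 is 9.1.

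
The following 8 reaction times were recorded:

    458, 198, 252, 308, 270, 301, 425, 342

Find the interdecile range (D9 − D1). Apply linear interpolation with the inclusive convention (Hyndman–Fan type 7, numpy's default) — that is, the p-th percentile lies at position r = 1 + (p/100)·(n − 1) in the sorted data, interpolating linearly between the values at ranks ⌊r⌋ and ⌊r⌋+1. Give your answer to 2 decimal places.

199.10

Sorted: 198, 252, 270, 301, 308, 342, 425, 458.
n = 8.
P10: r = 1.7; ranks 1–2 are 198, 252; interpolating gives 235.8.
P90: r = 7.3; ranks 7–8 are 425, 458; interpolating gives 434.9.
Difference: 434.9 − 235.8 = 199.1.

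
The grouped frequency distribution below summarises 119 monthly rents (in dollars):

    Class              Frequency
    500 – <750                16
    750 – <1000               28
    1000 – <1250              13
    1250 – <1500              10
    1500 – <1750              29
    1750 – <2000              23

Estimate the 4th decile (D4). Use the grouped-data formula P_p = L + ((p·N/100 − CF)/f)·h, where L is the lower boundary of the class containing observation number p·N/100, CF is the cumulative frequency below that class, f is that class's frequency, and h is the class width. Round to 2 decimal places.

1069.23

N = 119; target position k = 40/100 · 119 = 47.6.
Cumulative frequencies: 16, 44, 57, 67, 96, 119.
Observation 47.6 falls in the class 1000 – <1250.
L = 1000, CF = 44, f = 13, h = 250.
P40 = 1000 + ((47.6 − 44)/13)·250 = 1000 + 69.2308 = 1069.23.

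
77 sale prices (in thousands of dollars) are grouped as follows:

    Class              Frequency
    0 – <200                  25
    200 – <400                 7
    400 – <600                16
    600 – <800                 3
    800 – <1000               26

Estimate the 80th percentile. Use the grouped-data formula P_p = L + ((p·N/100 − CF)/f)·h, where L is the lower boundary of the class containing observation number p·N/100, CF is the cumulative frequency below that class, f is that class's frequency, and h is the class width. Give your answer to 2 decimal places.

881.54

N = 77; target position k = 80/100 · 77 = 61.6.
Cumulative frequencies: 25, 32, 48, 51, 77.
Observation 61.6 falls in the class 800 – <1000.
L = 800, CF = 51, f = 26, h = 200.
P80 = 800 + ((61.6 − 51)/26)·200 = 800 + 81.5385 = 881.538.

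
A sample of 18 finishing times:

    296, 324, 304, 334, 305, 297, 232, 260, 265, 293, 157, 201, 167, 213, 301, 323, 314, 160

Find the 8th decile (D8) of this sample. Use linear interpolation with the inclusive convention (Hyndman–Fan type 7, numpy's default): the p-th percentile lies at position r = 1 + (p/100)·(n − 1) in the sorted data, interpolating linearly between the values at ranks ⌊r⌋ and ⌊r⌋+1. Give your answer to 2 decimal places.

Sorted: 157, 160, 167, 201, 213, 232, 260, 265, 293, 296, 297, 301, 304, 305, 314, 323, 324, 334.
n = 18.
r = 1 + (80/100)·(18 − 1) = 1 + 13.6 = 14.6.
Rank 14 is 305 and rank 15 is 314.
Interpolate: 305 + 0.6·(314 − 305) = 305 + 0.6·9 = 310.4.

310.40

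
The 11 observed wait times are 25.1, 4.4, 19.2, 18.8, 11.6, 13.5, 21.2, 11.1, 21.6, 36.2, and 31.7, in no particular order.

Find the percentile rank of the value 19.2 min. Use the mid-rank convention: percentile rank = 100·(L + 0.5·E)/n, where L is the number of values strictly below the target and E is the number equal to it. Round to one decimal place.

50.0

Sorted: 4.4, 11.1, 11.6, 13.5, 18.8, 19.2, 21.2, 21.6, 25.1, 31.7, 36.2.
Count below 19.2: L = 5; count equal: E = 1; n = 11.
Percentile rank = 100·(5 + 0.5·1)/11 = 100·5.5/11 = 50.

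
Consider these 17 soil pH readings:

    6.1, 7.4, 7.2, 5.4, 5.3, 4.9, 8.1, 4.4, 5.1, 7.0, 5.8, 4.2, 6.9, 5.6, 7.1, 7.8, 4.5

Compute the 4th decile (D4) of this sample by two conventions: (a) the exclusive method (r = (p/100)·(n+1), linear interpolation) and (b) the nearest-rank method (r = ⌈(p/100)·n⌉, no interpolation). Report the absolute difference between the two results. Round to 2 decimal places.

Sorted: 4.2, 4.4, 4.5, 4.9, 5.1, 5.3, 5.4, 5.6, 5.8, 6.1, 6.9, 7.0, 7.1, 7.2, 7.4, 7.8, 8.1.
n = 17.
(a) r = 7.2; between ranks 7 (5.4) and 8 (5.6): 5.44.
(b) the nearest-rank method: rank 7 → 5.4.
|5.44 − 5.4| = 0.04.

0.04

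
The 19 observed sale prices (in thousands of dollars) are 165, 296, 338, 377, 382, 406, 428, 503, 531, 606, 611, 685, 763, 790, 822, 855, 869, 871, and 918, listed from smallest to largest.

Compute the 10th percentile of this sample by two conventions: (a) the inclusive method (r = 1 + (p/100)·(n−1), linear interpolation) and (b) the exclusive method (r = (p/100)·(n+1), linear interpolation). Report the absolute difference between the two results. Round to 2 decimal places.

33.60

n = 19.
(a) r = 2.8; between ranks 2 (296) and 3 (338): 329.6.
(b) r = 2 → value at rank 2 = 296.
|329.6 − 296| = 33.6.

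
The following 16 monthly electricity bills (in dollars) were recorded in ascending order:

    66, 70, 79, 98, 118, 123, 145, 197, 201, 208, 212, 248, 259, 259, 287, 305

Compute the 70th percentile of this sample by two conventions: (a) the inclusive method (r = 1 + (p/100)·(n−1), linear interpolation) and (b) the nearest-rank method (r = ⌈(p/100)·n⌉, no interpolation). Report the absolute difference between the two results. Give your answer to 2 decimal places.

n = 16.
(a) r = 11.5; between ranks 11 (212) and 12 (248): 230.
(b) the nearest-rank method: rank 12 → 248.
|230 − 248| = 18.

18.00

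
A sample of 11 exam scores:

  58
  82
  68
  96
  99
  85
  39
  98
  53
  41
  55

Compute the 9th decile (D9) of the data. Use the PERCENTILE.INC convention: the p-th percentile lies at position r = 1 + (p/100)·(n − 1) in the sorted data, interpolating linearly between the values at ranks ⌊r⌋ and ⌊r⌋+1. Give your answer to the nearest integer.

Sorted: 39, 41, 53, 55, 58, 68, 82, 85, 96, 98, 99.
n = 11.
r = 1 + (90/100)·(11 − 1) = 1 + 9 = 10.
r is an integer, so P90 is the value at rank 10: 98.

98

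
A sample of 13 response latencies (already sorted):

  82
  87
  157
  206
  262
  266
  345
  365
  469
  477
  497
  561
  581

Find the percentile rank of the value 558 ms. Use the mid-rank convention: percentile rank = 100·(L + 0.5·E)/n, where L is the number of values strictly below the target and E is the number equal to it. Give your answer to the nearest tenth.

84.6

Count below 558: L = 11; count equal: E = 0; n = 13.
Percentile rank = 100·(11 + 0.5·0)/13 = 100·11/13 = 84.62.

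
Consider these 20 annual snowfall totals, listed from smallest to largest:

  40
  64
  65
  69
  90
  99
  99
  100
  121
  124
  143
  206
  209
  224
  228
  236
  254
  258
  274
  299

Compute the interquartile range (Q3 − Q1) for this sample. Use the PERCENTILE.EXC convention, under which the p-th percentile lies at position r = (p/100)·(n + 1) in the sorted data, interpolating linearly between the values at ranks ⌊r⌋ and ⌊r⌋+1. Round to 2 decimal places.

n = 20.
P25: r = 5.25; ranks 5–6 are 90, 99; interpolating gives 92.25.
P75: r = 15.75; ranks 15–16 are 228, 236; interpolating gives 234.
Difference: 234 − 92.25 = 141.75.

141.75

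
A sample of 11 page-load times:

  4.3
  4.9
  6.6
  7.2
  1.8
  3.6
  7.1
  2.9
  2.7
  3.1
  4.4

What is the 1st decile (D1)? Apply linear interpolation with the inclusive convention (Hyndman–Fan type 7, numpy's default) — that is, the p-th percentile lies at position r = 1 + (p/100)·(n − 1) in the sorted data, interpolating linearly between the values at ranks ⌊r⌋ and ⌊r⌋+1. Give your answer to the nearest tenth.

2.7

Sorted: 1.8, 2.7, 2.9, 3.1, 3.6, 4.3, 4.4, 4.9, 6.6, 7.1, 7.2.
n = 11.
r = 1 + (10/100)·(11 − 1) = 1 + 1 = 2.
r is an integer, so P10 is the value at rank 2: 2.7.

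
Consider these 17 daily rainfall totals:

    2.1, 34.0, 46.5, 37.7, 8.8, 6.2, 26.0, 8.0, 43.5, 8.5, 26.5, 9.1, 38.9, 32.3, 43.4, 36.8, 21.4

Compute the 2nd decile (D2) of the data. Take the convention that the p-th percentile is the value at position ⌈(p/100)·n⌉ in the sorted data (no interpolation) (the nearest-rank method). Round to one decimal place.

Sorted: 2.1, 6.2, 8.0, 8.5, 8.8, 9.1, 21.4, 26.0, 26.5, 32.3, 34.0, 36.8, 37.7, 38.9, 43.4, 43.5, 46.5.
n = 17.
Position = ⌈20/100 · 17⌉ = ⌈3.4⌉ = 4.
The value at rank 4 is 8.5.

8.5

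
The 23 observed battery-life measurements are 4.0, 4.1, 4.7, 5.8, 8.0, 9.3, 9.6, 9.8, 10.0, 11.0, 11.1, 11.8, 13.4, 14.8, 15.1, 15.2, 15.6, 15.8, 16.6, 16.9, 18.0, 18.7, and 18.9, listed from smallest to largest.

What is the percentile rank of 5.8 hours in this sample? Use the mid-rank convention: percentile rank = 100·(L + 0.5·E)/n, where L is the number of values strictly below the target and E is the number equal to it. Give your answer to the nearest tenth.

15.2

Count below 5.8: L = 3; count equal: E = 1; n = 23.
Percentile rank = 100·(3 + 0.5·1)/23 = 100·3.5/23 = 15.22.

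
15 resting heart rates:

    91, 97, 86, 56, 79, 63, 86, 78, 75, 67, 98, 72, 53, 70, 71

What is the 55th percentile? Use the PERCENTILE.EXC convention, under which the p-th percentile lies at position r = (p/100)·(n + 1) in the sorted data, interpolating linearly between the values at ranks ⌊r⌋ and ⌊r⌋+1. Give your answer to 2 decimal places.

Sorted: 53, 56, 63, 67, 70, 71, 72, 75, 78, 79, 86, 86, 91, 97, 98.
n = 15.
r = (55/100)·(15 + 1) = 8.8.
Rank 8 is 75 and rank 9 is 78.
Interpolate: 75 + 0.8·(78 − 75) = 75 + 0.8·3 = 77.4.

77.40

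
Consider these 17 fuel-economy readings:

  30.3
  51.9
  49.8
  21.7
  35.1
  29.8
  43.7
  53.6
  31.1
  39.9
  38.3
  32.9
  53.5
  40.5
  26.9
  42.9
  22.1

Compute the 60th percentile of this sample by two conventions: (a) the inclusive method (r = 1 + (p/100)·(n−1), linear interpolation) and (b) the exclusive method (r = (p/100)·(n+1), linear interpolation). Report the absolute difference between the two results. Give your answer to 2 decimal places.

Sorted: 21.7, 22.1, 26.9, 29.8, 30.3, 31.1, 32.9, 35.1, 38.3, 39.9, 40.5, 42.9, 43.7, 49.8, 51.9, 53.5, 53.6.
n = 17.
(a) r = 10.6; between ranks 10 (39.9) and 11 (40.5): 40.26.
(b) r = 10.8; between ranks 10 (39.9) and 11 (40.5): 40.38.
|40.26 − 40.38| = 0.12.

0.12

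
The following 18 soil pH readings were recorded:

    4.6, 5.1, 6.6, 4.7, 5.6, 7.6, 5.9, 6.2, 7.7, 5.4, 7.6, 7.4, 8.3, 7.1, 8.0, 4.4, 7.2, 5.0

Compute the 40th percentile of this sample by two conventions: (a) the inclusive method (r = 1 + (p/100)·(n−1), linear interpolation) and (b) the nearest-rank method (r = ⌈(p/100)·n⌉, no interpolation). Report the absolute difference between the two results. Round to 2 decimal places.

Sorted: 4.4, 4.6, 4.7, 5.0, 5.1, 5.4, 5.6, 5.9, 6.2, 6.6, 7.1, 7.2, 7.4, 7.6, 7.6, 7.7, 8.0, 8.3.
n = 18.
(a) r = 7.8; between ranks 7 (5.6) and 8 (5.9): 5.84.
(b) the nearest-rank method: rank 8 → 5.9.
|5.84 − 5.9| = 0.06.

0.06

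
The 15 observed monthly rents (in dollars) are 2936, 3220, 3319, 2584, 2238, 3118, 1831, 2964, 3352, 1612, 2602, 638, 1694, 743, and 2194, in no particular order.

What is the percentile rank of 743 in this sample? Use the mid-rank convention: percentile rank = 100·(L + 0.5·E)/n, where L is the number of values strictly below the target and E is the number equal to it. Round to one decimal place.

10.0

Sorted: 638, 743, 1612, 1694, 1831, 2194, 2238, 2584, 2602, 2936, 2964, 3118, 3220, 3319, 3352.
Count below 743: L = 1; count equal: E = 1; n = 15.
Percentile rank = 100·(1 + 0.5·1)/15 = 100·1.5/15 = 10.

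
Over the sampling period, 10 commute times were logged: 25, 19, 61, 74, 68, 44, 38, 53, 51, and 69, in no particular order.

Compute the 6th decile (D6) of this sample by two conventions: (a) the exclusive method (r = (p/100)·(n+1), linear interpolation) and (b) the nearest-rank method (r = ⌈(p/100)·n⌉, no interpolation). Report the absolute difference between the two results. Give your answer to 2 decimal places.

Sorted: 19, 25, 38, 44, 51, 53, 61, 68, 69, 74.
n = 10.
(a) r = 6.6; between ranks 6 (53) and 7 (61): 57.8.
(b) the nearest-rank method: rank 6 → 53.
|57.8 − 53| = 4.8.

4.80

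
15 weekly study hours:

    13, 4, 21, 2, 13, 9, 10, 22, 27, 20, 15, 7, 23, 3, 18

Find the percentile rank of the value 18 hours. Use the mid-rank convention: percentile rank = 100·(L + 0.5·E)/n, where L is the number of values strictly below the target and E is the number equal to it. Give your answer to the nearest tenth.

Sorted: 2, 3, 4, 7, 9, 10, 13, 13, 15, 18, 20, 21, 22, 23, 27.
Count below 18: L = 9; count equal: E = 1; n = 15.
Percentile rank = 100·(9 + 0.5·1)/15 = 100·9.5/15 = 63.33.

63.3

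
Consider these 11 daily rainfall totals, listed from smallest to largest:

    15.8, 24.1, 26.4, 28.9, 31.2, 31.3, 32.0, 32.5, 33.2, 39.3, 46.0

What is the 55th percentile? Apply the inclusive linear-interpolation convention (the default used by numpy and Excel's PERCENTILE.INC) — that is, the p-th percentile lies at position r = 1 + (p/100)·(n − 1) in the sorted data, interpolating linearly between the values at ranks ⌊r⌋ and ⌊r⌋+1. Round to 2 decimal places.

31.65

n = 11.
r = 1 + (55/100)·(11 − 1) = 1 + 5.5 = 6.5.
Rank 6 is 31.3 and rank 7 is 32.0.
Interpolate: 31.3 + 0.5·(32.0 − 31.3) = 31.3 + 0.5·0.7 = 31.65.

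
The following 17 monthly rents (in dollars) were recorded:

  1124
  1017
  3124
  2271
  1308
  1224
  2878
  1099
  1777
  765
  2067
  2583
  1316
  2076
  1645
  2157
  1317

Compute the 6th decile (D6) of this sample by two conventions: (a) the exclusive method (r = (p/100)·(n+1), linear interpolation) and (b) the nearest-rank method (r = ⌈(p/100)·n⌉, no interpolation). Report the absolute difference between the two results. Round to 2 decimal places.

58.00

Sorted: 765, 1017, 1099, 1124, 1224, 1308, 1316, 1317, 1645, 1777, 2067, 2076, 2157, 2271, 2583, 2878, 3124.
n = 17.
(a) r = 10.8; between ranks 10 (1777) and 11 (2067): 2009.
(b) the nearest-rank method: rank 11 → 2067.
|2009 − 2067| = 58.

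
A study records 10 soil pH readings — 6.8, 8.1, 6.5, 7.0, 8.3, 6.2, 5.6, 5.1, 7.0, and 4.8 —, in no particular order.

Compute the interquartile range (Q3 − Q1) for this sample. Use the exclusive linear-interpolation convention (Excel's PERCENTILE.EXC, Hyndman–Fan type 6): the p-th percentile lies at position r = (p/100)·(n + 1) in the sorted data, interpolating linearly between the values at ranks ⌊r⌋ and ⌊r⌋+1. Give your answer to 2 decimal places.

Sorted: 4.8, 5.1, 5.6, 6.2, 6.5, 6.8, 7.0, 7.0, 8.1, 8.3.
n = 10.
P25: r = 2.75; ranks 2–3 are 5.1, 5.6; interpolating gives 5.475.
P75: r = 8.25; ranks 8–9 are 7.0, 8.1; interpolating gives 7.275.
Difference: 7.275 − 5.475 = 1.8.

1.80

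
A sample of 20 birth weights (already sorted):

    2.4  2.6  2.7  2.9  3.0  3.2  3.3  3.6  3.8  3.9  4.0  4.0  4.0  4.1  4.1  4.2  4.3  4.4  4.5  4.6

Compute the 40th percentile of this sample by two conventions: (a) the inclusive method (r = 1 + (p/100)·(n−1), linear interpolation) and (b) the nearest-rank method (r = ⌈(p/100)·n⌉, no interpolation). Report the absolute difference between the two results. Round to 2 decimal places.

0.12

n = 20.
(a) r = 8.6; between ranks 8 (3.6) and 9 (3.8): 3.72.
(b) the nearest-rank method: rank 8 → 3.6.
|3.72 − 3.6| = 0.12.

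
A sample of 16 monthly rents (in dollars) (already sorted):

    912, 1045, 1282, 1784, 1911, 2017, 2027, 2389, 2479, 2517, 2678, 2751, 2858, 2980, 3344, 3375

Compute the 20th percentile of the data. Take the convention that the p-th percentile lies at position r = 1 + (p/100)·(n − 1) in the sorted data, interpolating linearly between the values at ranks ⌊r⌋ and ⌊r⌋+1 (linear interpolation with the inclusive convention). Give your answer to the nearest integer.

n = 16.
r = 1 + (20/100)·(16 − 1) = 1 + 3 = 4.
r is an integer, so P20 is the value at rank 4: 1784.

1784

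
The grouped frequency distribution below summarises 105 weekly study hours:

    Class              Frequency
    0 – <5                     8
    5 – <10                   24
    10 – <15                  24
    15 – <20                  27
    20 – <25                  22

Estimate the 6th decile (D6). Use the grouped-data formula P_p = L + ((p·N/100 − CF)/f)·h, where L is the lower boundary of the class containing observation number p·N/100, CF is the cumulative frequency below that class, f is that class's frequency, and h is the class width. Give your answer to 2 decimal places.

16.30

N = 105; target position k = 60/100 · 105 = 63.
Cumulative frequencies: 8, 32, 56, 83, 105.
Observation 63 falls in the class 15 – <20.
L = 15, CF = 56, f = 27, h = 5.
P60 = 15 + ((63 − 56)/27)·5 = 15 + 1.2963 = 16.2963.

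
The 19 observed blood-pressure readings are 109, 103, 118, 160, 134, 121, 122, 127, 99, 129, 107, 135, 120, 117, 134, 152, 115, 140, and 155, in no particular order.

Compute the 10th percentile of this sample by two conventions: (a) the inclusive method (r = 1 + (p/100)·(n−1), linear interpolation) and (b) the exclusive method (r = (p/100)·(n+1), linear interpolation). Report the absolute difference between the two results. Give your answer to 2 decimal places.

Sorted: 99, 103, 107, 109, 115, 117, 118, 120, 121, 122, 127, 129, 134, 134, 135, 140, 152, 155, 160.
n = 19.
(a) r = 2.8; between ranks 2 (103) and 3 (107): 106.2.
(b) r = 2 → value at rank 2 = 103.
|106.2 − 103| = 3.2.

3.20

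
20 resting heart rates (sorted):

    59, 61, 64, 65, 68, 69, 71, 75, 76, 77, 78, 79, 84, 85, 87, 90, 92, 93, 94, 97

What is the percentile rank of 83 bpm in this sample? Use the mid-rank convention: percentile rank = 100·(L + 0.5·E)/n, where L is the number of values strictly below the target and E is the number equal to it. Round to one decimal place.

Count below 83: L = 12; count equal: E = 0; n = 20.
Percentile rank = 100·(12 + 0.5·0)/20 = 100·12/20 = 60.

60.0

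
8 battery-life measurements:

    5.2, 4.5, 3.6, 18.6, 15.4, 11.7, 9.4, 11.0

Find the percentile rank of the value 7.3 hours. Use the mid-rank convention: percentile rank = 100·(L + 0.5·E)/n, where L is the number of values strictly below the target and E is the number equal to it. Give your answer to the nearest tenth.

Sorted: 3.6, 4.5, 5.2, 9.4, 11.0, 11.7, 15.4, 18.6.
Count below 7.3: L = 3; count equal: E = 0; n = 8.
Percentile rank = 100·(3 + 0.5·0)/8 = 100·3/8 = 37.5.

37.5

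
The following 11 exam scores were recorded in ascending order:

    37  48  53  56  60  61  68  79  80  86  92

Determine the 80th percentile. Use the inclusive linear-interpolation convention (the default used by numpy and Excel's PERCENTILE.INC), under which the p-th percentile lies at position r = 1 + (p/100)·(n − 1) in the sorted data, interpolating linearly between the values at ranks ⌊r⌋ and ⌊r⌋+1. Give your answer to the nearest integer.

80

n = 11.
r = 1 + (80/100)·(11 − 1) = 1 + 8 = 9.
r is an integer, so P80 is the value at rank 9: 80.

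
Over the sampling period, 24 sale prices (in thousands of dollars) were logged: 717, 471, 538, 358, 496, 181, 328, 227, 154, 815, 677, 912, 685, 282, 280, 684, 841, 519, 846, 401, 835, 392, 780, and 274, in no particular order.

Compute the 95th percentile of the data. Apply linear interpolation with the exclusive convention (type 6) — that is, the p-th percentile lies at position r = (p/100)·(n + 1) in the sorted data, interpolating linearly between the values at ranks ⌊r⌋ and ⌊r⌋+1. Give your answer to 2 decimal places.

895.50

Sorted: 154, 181, 227, 274, 280, 282, 328, 358, 392, 401, 471, 496, 519, 538, 677, 684, 685, 717, 780, 815, 835, 841, 846, 912.
n = 24.
r = (95/100)·(24 + 1) = 23.75.
Rank 23 is 846 and rank 24 is 912.
Interpolate: 846 + 0.75·(912 − 846) = 846 + 0.75·66 = 895.5.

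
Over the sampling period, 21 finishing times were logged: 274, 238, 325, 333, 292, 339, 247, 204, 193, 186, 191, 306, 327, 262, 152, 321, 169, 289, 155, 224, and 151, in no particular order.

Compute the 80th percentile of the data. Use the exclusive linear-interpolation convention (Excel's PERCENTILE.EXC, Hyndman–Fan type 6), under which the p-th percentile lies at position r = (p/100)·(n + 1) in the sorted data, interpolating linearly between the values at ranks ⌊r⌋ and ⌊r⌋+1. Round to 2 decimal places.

Sorted: 151, 152, 155, 169, 186, 191, 193, 204, 224, 238, 247, 262, 274, 289, 292, 306, 321, 325, 327, 333, 339.
n = 21.
r = (80/100)·(21 + 1) = 17.6.
Rank 17 is 321 and rank 18 is 325.
Interpolate: 321 + 0.6·(325 − 321) = 321 + 0.6·4 = 323.4.

323.40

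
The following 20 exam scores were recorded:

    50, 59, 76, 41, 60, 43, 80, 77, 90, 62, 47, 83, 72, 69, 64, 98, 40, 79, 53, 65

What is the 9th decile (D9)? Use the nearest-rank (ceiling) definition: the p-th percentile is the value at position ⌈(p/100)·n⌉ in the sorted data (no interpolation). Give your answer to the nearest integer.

83

Sorted: 40, 41, 43, 47, 50, 53, 59, 60, 62, 64, 65, 69, 72, 76, 77, 79, 80, 83, 90, 98.
n = 20.
Position = ⌈90/100 · 20⌉ = ⌈18⌉ = 18.
The value at rank 18 is 83.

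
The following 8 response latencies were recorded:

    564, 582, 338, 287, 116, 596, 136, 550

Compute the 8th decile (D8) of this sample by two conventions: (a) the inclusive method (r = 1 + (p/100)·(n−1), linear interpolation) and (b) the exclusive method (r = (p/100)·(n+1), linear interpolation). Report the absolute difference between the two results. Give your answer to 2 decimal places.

Sorted: 116, 136, 287, 338, 550, 564, 582, 596.
n = 8.
(a) r = 6.6; between ranks 6 (564) and 7 (582): 574.8.
(b) r = 7.2; between ranks 7 (582) and 8 (596): 584.8.
|574.8 − 584.8| = 10.

10.00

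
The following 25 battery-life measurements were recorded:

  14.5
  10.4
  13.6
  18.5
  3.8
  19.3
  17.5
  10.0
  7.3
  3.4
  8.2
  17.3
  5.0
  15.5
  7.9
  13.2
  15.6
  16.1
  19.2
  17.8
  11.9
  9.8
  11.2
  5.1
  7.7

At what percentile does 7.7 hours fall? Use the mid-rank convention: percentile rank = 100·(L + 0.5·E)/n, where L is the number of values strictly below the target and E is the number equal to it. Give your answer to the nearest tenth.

Sorted: 3.4, 3.8, 5.0, 5.1, 7.3, 7.7, 7.9, 8.2, 9.8, 10.0, 10.4, 11.2, 11.9, 13.2, 13.6, 14.5, 15.5, 15.6, 16.1, 17.3, 17.5, 17.8, 18.5, 19.2, 19.3.
Count below 7.7: L = 5; count equal: E = 1; n = 25.
Percentile rank = 100·(5 + 0.5·1)/25 = 100·5.5/25 = 22.

22.0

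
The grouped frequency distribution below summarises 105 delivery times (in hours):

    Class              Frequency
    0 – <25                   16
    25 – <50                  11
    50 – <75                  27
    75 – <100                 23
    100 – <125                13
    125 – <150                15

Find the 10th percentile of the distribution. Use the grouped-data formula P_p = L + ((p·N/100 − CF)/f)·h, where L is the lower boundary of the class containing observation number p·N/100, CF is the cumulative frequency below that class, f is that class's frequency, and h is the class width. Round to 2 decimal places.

N = 105; target position k = 10/100 · 105 = 10.5.
Cumulative frequencies: 16, 27, 54, 77, 90, 105.
Observation 10.5 falls in the class 0 – <25.
L = 0, CF = 0, f = 16, h = 25.
P10 = 0 + ((10.5 − 0)/16)·25 = 0 + 16.4062 = 16.4062.

16.41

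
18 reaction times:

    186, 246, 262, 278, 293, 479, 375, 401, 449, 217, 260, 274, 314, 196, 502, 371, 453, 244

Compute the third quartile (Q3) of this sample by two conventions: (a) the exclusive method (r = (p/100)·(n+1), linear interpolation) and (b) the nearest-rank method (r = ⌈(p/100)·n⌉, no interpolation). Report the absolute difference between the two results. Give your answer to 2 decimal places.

Sorted: 186, 196, 217, 244, 246, 260, 262, 274, 278, 293, 314, 371, 375, 401, 449, 453, 479, 502.
n = 18.
(a) r = 14.25; between ranks 14 (401) and 15 (449): 413.
(b) the nearest-rank method: rank 14 → 401.
|413 − 401| = 12.

12.00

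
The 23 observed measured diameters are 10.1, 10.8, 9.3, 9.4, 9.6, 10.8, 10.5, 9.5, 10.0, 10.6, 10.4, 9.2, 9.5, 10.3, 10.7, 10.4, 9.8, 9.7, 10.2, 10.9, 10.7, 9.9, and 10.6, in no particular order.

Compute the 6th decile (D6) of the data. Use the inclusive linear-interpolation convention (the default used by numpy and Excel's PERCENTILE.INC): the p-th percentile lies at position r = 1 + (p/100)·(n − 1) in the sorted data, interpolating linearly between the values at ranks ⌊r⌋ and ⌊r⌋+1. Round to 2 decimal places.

Sorted: 9.2, 9.3, 9.4, 9.5, 9.5, 9.6, 9.7, 9.8, 9.9, 10.0, 10.1, 10.2, 10.3, 10.4, 10.4, 10.5, 10.6, 10.6, 10.7, 10.7, 10.8, 10.8, 10.9.
n = 23.
r = 1 + (60/100)·(23 − 1) = 1 + 13.2 = 14.2.
Rank 14 is 10.4 and rank 15 is 10.4.
Interpolate: 10.4 + 0.2·(10.4 − 10.4) = 10.4 + 0.2·0 = 10.4.

10.40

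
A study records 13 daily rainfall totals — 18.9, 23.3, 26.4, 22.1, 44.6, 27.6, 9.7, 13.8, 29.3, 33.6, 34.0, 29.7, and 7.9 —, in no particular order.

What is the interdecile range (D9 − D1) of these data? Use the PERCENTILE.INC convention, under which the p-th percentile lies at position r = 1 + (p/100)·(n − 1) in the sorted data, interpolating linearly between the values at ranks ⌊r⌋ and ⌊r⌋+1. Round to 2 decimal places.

Sorted: 7.9, 9.7, 13.8, 18.9, 22.1, 23.3, 26.4, 27.6, 29.3, 29.7, 33.6, 34.0, 44.6.
n = 13.
P10: r = 2.2; ranks 2–3 are 9.7, 13.8; interpolating gives 10.52.
P90: r = 11.8; ranks 11–12 are 33.6, 34.0; interpolating gives 33.92.
Difference: 33.92 − 10.52 = 23.4.

23.40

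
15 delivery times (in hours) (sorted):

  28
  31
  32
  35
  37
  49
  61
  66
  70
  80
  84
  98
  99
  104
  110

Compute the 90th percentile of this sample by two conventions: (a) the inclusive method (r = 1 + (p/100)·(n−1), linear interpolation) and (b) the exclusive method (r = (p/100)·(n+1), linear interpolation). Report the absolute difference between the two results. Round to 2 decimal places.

4.40

n = 15.
(a) r = 13.6; between ranks 13 (99) and 14 (104): 102.
(b) r = 14.4; between ranks 14 (104) and 15 (110): 106.4.
|102 − 106.4| = 4.4.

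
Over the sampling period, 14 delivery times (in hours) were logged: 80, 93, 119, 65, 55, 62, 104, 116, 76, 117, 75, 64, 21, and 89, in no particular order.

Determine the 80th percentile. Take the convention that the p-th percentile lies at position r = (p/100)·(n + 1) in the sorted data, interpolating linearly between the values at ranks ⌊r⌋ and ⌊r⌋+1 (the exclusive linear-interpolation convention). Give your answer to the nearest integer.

116

Sorted: 21, 55, 62, 64, 65, 75, 76, 80, 89, 93, 104, 116, 117, 119.
n = 14.
r = (80/100)·(14 + 1) = 12.
r is an integer, so P80 is the value at rank 12: 116.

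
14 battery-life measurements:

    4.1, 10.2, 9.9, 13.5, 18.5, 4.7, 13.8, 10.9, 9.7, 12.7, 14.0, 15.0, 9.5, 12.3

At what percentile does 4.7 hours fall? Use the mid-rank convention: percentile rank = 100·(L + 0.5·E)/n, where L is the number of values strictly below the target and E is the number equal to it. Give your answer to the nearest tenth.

10.7

Sorted: 4.1, 4.7, 9.5, 9.7, 9.9, 10.2, 10.9, 12.3, 12.7, 13.5, 13.8, 14.0, 15.0, 18.5.
Count below 4.7: L = 1; count equal: E = 1; n = 14.
Percentile rank = 100·(1 + 0.5·1)/14 = 100·1.5/14 = 10.71.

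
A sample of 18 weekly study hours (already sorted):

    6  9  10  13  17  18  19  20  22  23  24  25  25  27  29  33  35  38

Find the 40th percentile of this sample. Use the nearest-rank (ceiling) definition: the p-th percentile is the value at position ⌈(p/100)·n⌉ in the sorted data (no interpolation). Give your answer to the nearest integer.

n = 18.
Position = ⌈40/100 · 18⌉ = ⌈7.2⌉ = 8.
The value at rank 8 is 20.

20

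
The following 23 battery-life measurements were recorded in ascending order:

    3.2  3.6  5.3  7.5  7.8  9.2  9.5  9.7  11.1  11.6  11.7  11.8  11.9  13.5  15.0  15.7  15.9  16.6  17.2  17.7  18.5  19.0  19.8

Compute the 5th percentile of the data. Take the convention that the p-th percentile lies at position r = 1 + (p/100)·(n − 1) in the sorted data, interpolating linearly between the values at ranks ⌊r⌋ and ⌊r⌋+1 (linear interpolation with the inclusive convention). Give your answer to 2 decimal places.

n = 23.
r = 1 + (5/100)·(23 − 1) = 1 + 1.1 = 2.1.
Rank 2 is 3.6 and rank 3 is 5.3.
Interpolate: 3.6 + 0.1·(5.3 − 3.6) = 3.6 + 0.1·1.7 = 3.77.

3.77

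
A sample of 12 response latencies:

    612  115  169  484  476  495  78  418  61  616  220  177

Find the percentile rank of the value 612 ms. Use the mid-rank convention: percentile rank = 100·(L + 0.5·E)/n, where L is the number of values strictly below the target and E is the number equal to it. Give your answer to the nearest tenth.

87.5

Sorted: 61, 78, 115, 169, 177, 220, 418, 476, 484, 495, 612, 616.
Count below 612: L = 10; count equal: E = 1; n = 12.
Percentile rank = 100·(10 + 0.5·1)/12 = 100·10.5/12 = 87.5.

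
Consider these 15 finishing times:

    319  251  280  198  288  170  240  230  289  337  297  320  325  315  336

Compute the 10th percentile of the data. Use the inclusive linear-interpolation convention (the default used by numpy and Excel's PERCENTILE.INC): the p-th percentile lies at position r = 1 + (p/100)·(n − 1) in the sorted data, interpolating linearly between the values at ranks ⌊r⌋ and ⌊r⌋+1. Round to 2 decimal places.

210.80

Sorted: 170, 198, 230, 240, 251, 280, 288, 289, 297, 315, 319, 320, 325, 336, 337.
n = 15.
r = 1 + (10/100)·(15 − 1) = 1 + 1.4 = 2.4.
Rank 2 is 198 and rank 3 is 230.
Interpolate: 198 + 0.4·(230 − 198) = 198 + 0.4·32 = 210.8.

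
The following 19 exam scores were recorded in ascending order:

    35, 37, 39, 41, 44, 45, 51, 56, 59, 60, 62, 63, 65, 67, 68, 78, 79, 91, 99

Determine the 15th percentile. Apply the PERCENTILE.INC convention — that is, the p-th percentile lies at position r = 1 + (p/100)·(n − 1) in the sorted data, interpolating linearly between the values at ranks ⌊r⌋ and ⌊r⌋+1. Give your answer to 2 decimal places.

40.40

n = 19.
r = 1 + (15/100)·(19 − 1) = 1 + 2.7 = 3.7.
Rank 3 is 39 and rank 4 is 41.
Interpolate: 39 + 0.7·(41 − 39) = 39 + 0.7·2 = 40.4.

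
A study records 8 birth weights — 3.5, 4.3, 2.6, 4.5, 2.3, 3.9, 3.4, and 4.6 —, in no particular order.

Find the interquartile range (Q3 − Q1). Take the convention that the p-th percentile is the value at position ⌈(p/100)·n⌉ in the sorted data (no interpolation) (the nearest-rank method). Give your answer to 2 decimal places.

1.70

Sorted: 2.3, 2.6, 3.4, 3.5, 3.9, 4.3, 4.5, 4.6.
n = 8.
P25: rank ⌈25/100·8⌉ = 2 → 2.6.
P75: rank ⌈75/100·8⌉ = 6 → 4.3.
Difference: 4.3 − 2.6 = 1.7.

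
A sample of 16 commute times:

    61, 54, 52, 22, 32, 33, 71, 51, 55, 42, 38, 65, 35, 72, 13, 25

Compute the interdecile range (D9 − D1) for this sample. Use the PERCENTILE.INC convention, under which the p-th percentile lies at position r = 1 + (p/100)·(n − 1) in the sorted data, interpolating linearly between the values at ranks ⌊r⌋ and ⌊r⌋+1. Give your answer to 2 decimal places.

Sorted: 13, 22, 25, 32, 33, 35, 38, 42, 51, 52, 54, 55, 61, 65, 71, 72.
n = 16.
P10: r = 2.5; ranks 2–3 are 22, 25; interpolating gives 23.5.
P90: r = 14.5; ranks 14–15 are 65, 71; interpolating gives 68.
Difference: 68 − 23.5 = 44.5.

44.50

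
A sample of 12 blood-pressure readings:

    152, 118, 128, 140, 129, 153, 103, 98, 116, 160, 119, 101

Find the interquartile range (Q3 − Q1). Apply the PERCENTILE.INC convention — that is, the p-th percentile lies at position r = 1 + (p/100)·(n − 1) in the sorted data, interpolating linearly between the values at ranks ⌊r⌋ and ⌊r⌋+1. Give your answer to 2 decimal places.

30.25

Sorted: 98, 101, 103, 116, 118, 119, 128, 129, 140, 152, 153, 160.
n = 12.
P25: r = 3.75; ranks 3–4 are 103, 116; interpolating gives 112.75.
P75: r = 9.25; ranks 9–10 are 140, 152; interpolating gives 143.
Difference: 143 − 112.75 = 30.25.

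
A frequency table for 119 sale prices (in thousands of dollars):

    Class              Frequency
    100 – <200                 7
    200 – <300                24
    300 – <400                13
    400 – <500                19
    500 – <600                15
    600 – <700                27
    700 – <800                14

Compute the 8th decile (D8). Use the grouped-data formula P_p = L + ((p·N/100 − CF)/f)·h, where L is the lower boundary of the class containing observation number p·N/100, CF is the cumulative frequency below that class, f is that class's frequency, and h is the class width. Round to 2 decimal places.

N = 119; target position k = 80/100 · 119 = 95.2.
Cumulative frequencies: 7, 31, 44, 63, 78, 105, 119.
Observation 95.2 falls in the class 600 – <700.
L = 600, CF = 78, f = 27, h = 100.
P80 = 600 + ((95.2 − 78)/27)·100 = 600 + 63.7037 = 663.704.

663.70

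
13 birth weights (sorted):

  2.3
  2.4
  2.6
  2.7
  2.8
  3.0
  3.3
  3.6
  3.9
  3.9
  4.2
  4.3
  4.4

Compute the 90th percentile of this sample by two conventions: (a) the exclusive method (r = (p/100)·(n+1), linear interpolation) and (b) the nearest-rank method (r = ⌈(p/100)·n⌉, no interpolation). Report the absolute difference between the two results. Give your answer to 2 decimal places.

n = 13.
(a) r = 12.6; between ranks 12 (4.3) and 13 (4.4): 4.36.
(b) the nearest-rank method: rank 12 → 4.3.
|4.36 − 4.3| = 0.06.

0.06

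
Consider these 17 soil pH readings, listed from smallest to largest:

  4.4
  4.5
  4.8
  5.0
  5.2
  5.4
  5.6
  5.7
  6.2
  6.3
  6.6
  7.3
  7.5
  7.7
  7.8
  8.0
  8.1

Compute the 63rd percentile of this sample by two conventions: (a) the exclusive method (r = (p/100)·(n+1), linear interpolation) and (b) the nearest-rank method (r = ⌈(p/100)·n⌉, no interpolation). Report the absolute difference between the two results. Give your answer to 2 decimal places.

n = 17.
(a) r = 11.34; between ranks 11 (6.6) and 12 (7.3): 6.838.
(b) the nearest-rank method: rank 11 → 6.6.
|6.838 − 6.6| = 0.238.

0.24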